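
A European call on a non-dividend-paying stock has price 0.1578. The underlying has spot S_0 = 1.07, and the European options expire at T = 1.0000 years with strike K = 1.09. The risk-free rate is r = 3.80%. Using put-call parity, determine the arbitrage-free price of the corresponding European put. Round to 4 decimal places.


Answer: Put price = 0.1372

Derivation:
Put-call parity: C - P = S_0 * exp(-qT) - K * exp(-rT).
S_0 * exp(-qT) = 1.0700 * 1.00000000 = 1.07000000
K * exp(-rT) = 1.0900 * 0.96271294 = 1.04935711
P = C - S*exp(-qT) + K*exp(-rT)
P = 0.1578 - 1.07000000 + 1.04935711 = 0.1372


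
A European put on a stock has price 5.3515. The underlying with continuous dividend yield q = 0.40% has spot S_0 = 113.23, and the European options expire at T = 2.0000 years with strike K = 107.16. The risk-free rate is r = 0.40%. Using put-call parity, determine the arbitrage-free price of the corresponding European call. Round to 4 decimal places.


Put-call parity: C - P = S_0 * exp(-qT) - K * exp(-rT).
S_0 * exp(-qT) = 113.2300 * 0.99203191 = 112.32777372
K * exp(-rT) = 107.1600 * 0.99203191 = 106.30613999
C = P + S*exp(-qT) - K*exp(-rT)
C = 5.3515 + 112.32777372 - 106.30613999 = 11.3731

Answer: Call price = 11.3731


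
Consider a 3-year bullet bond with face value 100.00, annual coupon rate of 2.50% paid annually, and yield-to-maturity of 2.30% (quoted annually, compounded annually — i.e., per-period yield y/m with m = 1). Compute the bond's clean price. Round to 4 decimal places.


Coupon per period c = face * coupon_rate / m = 2.500000
Periods per year m = 1; per-period yield y/m = 0.023000
Number of cashflows N = 3
Cashflows (t years, CF_t, discount factor 1/(1+y/m)^(m*t), PV):
  t = 1.0000: CF_t = 2.500000, DF = 0.977517, PV = 2.443793
  t = 2.0000: CF_t = 2.500000, DF = 0.955540, PV = 2.388849
  t = 3.0000: CF_t = 102.500000, DF = 0.934056, PV = 95.740781
Price P = sum_t PV_t = 100.573423

Answer: Price = 100.5734


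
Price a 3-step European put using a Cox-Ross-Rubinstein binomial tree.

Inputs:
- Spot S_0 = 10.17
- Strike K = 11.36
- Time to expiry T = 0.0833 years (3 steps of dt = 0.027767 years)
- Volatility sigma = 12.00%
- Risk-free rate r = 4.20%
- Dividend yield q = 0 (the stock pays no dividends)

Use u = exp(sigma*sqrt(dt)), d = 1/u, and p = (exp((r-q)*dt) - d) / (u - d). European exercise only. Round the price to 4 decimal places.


dt = T/N = 0.027767
u = exp(sigma*sqrt(dt)) = 1.020197; d = 1/u = 0.980203
p = (exp((r-q)*dt) - d) / (u - d) = 0.524177
Discount per step: exp(-r*dt) = 0.998834
Stock lattice S(k, i) with i counting down-moves:
  k=0: S(0,0) = 10.1700
  k=1: S(1,0) = 10.3754; S(1,1) = 9.9687
  k=2: S(2,0) = 10.5850; S(2,1) = 10.1700; S(2,2) = 9.7713
  k=3: S(3,0) = 10.7987; S(3,1) = 10.3754; S(3,2) = 9.9687; S(3,3) = 9.5779
Terminal payoffs V(N, i) = max(K - S_T, 0):
  V(3,0) = 0.561252; V(3,1) = 0.984594; V(3,2) = 1.391340; V(3,3) = 1.782140
Backward induction: V(k, i) = exp(-r*dt) * [p * V(k+1, i) + (1-p) * V(k+1, i+1)].
  V(2,0) = exp(-r*dt) * [p*0.561252 + (1-p)*0.984594] = 0.761799
  V(2,1) = exp(-r*dt) * [p*0.984594 + (1-p)*1.391340] = 1.176760
  V(2,2) = exp(-r*dt) * [p*1.391340 + (1-p)*1.782140] = 1.575453
  V(1,0) = exp(-r*dt) * [p*0.761799 + (1-p)*1.176760] = 0.958129
  V(1,1) = exp(-r*dt) * [p*1.176760 + (1-p)*1.575453] = 1.364874
  V(0,0) = exp(-r*dt) * [p*0.958129 + (1-p)*1.364874] = 1.150325

Answer: Price = V(0,0) = 1.1503


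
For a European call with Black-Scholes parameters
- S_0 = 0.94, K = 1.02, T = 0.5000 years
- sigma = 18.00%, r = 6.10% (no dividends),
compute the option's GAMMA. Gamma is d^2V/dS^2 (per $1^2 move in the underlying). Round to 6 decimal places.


Answer: Gamma = 3.148839

Derivation:
d1 = -0.3384529761; d2 = -0.4657321967
phi(d1) = 0.3767348172; exp(-qT) = 1.0000000000; exp(-rT) = 0.9699604321
Gamma = exp(-qT) * phi(d1) / (S * sigma * sqrt(T)) = 1.0000000000 * 0.3767348172 / (0.9400 * 0.1800 * 0.7071067812) = 3.148839


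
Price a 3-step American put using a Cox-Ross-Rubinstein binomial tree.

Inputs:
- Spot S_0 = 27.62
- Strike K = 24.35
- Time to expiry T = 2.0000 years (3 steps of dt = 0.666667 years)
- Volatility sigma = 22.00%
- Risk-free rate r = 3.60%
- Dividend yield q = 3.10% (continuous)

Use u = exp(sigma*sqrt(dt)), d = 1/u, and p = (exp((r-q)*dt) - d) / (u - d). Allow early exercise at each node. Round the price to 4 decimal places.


Answer: Price = V(0,0) = 1.7000

Derivation:
dt = T/N = 0.666667
u = exp(sigma*sqrt(dt)) = 1.196774; d = 1/u = 0.835580
p = (exp((r-q)*dt) - d) / (u - d) = 0.464457
Discount per step: exp(-r*dt) = 0.976286
Stock lattice S(k, i) with i counting down-moves:
  k=0: S(0,0) = 27.6200
  k=1: S(1,0) = 33.0549; S(1,1) = 23.0787
  k=2: S(2,0) = 39.5592; S(2,1) = 27.6200; S(2,2) = 19.2841
  k=3: S(3,0) = 47.3434; S(3,1) = 33.0549; S(3,2) = 23.0787; S(3,3) = 16.1134
Terminal payoffs V(N, i) = max(K - S_T, 0):
  V(3,0) = 0.000000; V(3,1) = 0.000000; V(3,2) = 1.271282; V(3,3) = 8.236581
Backward induction: V(k, i) = exp(-r*dt) * [p * V(k+1, i) + (1-p) * V(k+1, i+1)]; then take max(V_cont, immediate exercise) for American.
  V(2,0) = exp(-r*dt) * [p*0.000000 + (1-p)*0.000000] = 0.000000; exercise = 0.000000; V(2,0) = max -> 0.000000
  V(2,1) = exp(-r*dt) * [p*0.000000 + (1-p)*1.271282] = 0.664681; exercise = 0.000000; V(2,1) = max -> 0.664681
  V(2,2) = exp(-r*dt) * [p*1.271282 + (1-p)*8.236581] = 4.882891; exercise = 5.065886; V(2,2) = max -> 5.065886
  V(1,0) = exp(-r*dt) * [p*0.000000 + (1-p)*0.664681] = 0.347524; exercise = 0.000000; V(1,0) = max -> 0.347524
  V(1,1) = exp(-r*dt) * [p*0.664681 + (1-p)*5.065886] = 2.950057; exercise = 1.271282; V(1,1) = max -> 2.950057
  V(0,0) = exp(-r*dt) * [p*0.347524 + (1-p)*2.950057] = 1.699998; exercise = 0.000000; V(0,0) = max -> 1.699998


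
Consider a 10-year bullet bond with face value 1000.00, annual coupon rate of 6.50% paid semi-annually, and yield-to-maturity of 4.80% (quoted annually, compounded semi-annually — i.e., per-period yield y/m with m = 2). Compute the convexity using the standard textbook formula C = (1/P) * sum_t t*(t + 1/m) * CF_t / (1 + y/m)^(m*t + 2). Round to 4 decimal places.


Coupon per period c = face * coupon_rate / m = 32.500000
Periods per year m = 2; per-period yield y/m = 0.024000
Number of cashflows N = 20
Cashflows (t years, CF_t, discount factor 1/(1+y/m)^(m*t), PV):
  t = 0.5000: CF_t = 32.500000, DF = 0.976562, PV = 31.738281
  t = 1.0000: CF_t = 32.500000, DF = 0.953674, PV = 30.994415
  t = 1.5000: CF_t = 32.500000, DF = 0.931323, PV = 30.267984
  t = 2.0000: CF_t = 32.500000, DF = 0.909495, PV = 29.558578
  t = 2.5000: CF_t = 32.500000, DF = 0.888178, PV = 28.865799
  t = 3.0000: CF_t = 32.500000, DF = 0.867362, PV = 28.189256
  t = 3.5000: CF_t = 32.500000, DF = 0.847033, PV = 27.528571
  t = 4.0000: CF_t = 32.500000, DF = 0.827181, PV = 26.883370
  t = 4.5000: CF_t = 32.500000, DF = 0.807794, PV = 26.253291
  t = 5.0000: CF_t = 32.500000, DF = 0.788861, PV = 25.637979
  t = 5.5000: CF_t = 32.500000, DF = 0.770372, PV = 25.037089
  t = 6.0000: CF_t = 32.500000, DF = 0.752316, PV = 24.450282
  t = 6.5000: CF_t = 32.500000, DF = 0.734684, PV = 23.877229
  t = 7.0000: CF_t = 32.500000, DF = 0.717465, PV = 23.317606
  t = 7.5000: CF_t = 32.500000, DF = 0.700649, PV = 22.771100
  t = 8.0000: CF_t = 32.500000, DF = 0.684228, PV = 22.237402
  t = 8.5000: CF_t = 32.500000, DF = 0.668191, PV = 21.716213
  t = 9.0000: CF_t = 32.500000, DF = 0.652530, PV = 21.207240
  t = 9.5000: CF_t = 32.500000, DF = 0.637237, PV = 20.710195
  t = 10.0000: CF_t = 1032.500000, DF = 0.622302, PV = 642.526327
Price P = sum_t PV_t = 1133.768209
Convexity numerator sum_t t*(t + 1/m) * CF_t / (1+y/m)^(m*t + 2):
  t = 0.5000: term = 15.133992
  t = 1.0000: term = 44.337867
  t = 1.5000: term = 86.597396
  t = 2.0000: term = 140.946282
  t = 2.5000: term = 206.464281
  t = 3.0000: term = 282.275384
  t = 3.5000: term = 367.546073
  t = 4.0000: term = 461.483630
  t = 4.5000: term = 563.334509
  t = 5.0000: term = 672.382769
  t = 5.5000: term = 787.948557
  t = 6.0000: term = 909.386651
  t = 6.5000: term = 1036.085052
  t = 7.0000: term = 1167.463625
  t = 7.5000: term = 1302.972796
  t = 8.0000: term = 1442.092287
  t = 8.5000: term = 1584.329906
  t = 9.0000: term = 1729.220370
  t = 9.5000: term = 1876.324187
  t = 10.0000: term = 64339.889890
Convexity = (1/P) * sum = 79016.215504 / 1133.768209 = 69.693448

Answer: Convexity = 69.6934


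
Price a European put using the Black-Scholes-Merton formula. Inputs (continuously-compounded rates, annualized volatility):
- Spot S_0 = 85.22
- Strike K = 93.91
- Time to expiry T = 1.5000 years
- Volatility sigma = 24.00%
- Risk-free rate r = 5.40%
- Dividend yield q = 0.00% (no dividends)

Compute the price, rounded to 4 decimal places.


d1 = (ln(S/K) + (r - q + 0.5*sigma^2) * T) / (sigma * sqrt(T)) = 0.09219359
d2 = d1 - sigma * sqrt(T) = -0.20174518
exp(-rT) = 0.92219369; exp(-qT) = 1.00000000
P = K * exp(-rT) * N(-d2) - S_0 * exp(-qT) * N(-d1)
N(-d1) = 0.46327211; N(-d2) = 0.57994203
P = 93.9100 * 0.92219369 * 0.57994203 - 85.2200 * 1.00000000 * 0.46327211 = 10.7448

Answer: Price = 10.7448


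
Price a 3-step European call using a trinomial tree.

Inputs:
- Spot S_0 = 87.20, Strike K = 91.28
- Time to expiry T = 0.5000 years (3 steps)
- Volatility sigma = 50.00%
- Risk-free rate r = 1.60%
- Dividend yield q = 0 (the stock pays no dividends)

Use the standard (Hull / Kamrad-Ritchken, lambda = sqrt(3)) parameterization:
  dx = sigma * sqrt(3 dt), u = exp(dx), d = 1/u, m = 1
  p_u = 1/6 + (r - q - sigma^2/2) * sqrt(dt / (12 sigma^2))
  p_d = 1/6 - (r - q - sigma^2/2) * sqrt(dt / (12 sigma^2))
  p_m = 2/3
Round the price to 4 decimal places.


dt = T/N = 0.166667; dx = sigma*sqrt(3*dt) = 0.353553
u = exp(dx) = 1.424119; d = 1/u = 0.702189
p_u = 0.140975, p_m = 0.666667, p_d = 0.192358
Discount per step: exp(-r*dt) = 0.997337
Stock lattice S(k, j) with j the centered position index:
  k=0: S(0,+0) = 87.2000
  k=1: S(1,-1) = 61.2308; S(1,+0) = 87.2000; S(1,+1) = 124.1832
  k=2: S(2,-2) = 42.9956; S(2,-1) = 61.2308; S(2,+0) = 87.2000; S(2,+1) = 124.1832; S(2,+2) = 176.8516
  k=3: S(3,-3) = 30.1910; S(3,-2) = 42.9956; S(3,-1) = 61.2308; S(3,+0) = 87.2000; S(3,+1) = 124.1832; S(3,+2) = 176.8516; S(3,+3) = 251.8578
Terminal payoffs V(N, j) = max(S_T - K, 0):
  V(3,-3) = 0.000000; V(3,-2) = 0.000000; V(3,-1) = 0.000000; V(3,+0) = 0.000000; V(3,+1) = 32.903178; V(3,+2) = 85.571626; V(3,+3) = 160.577765
Backward induction: V(k, j) = exp(-r*dt) * [p_u * V(k+1, j+1) + p_m * V(k+1, j) + p_d * V(k+1, j-1)]
  V(2,-2) = exp(-r*dt) * [p_u*0.000000 + p_m*0.000000 + p_d*0.000000] = 0.000000
  V(2,-1) = exp(-r*dt) * [p_u*0.000000 + p_m*0.000000 + p_d*0.000000] = 0.000000
  V(2,+0) = exp(-r*dt) * [p_u*32.903178 + p_m*0.000000 + p_d*0.000000] = 4.626177
  V(2,+1) = exp(-r*dt) * [p_u*85.571626 + p_m*32.903178 + p_d*0.000000] = 33.908380
  V(2,+2) = exp(-r*dt) * [p_u*160.577765 + p_m*85.571626 + p_d*32.903178] = 85.785351
  V(1,-1) = exp(-r*dt) * [p_u*4.626177 + p_m*0.000000 + p_d*0.000000] = 0.650439
  V(1,+0) = exp(-r*dt) * [p_u*33.908380 + p_m*4.626177 + p_d*0.000000] = 7.843412
  V(1,+1) = exp(-r*dt) * [p_u*85.785351 + p_m*33.908380 + p_d*4.626177] = 35.494292
  V(0,+0) = exp(-r*dt) * [p_u*35.494292 + p_m*7.843412 + p_d*0.650439] = 10.330286

Answer: Price = V(0,0) = 10.3303


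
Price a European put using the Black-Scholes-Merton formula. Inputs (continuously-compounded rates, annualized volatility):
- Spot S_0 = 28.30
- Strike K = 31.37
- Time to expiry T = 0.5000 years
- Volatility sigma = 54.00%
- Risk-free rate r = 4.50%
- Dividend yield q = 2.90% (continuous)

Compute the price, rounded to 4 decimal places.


Answer: Price = 5.9581

Derivation:
d1 = (ln(S/K) + (r - q + 0.5*sigma^2) * T) / (sigma * sqrt(T)) = -0.05785238
d2 = d1 - sigma * sqrt(T) = -0.43969004
exp(-rT) = 0.97775124; exp(-qT) = 0.98560462
P = K * exp(-rT) * N(-d2) - S_0 * exp(-qT) * N(-d1)
N(-d1) = 0.52306689; N(-d2) = 0.66991919
P = 31.3700 * 0.97775124 * 0.66991919 - 28.3000 * 0.98560462 * 0.52306689 = 5.9581


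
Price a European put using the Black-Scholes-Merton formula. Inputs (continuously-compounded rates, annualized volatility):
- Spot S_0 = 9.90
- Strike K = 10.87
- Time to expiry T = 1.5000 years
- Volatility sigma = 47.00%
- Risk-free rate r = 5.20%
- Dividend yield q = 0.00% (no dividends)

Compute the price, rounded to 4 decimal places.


d1 = (ln(S/K) + (r - q + 0.5*sigma^2) * T) / (sigma * sqrt(T)) = 0.26093677
d2 = d1 - sigma * sqrt(T) = -0.31469332
exp(-rT) = 0.92496443; exp(-qT) = 1.00000000
P = K * exp(-rT) * N(-d2) - S_0 * exp(-qT) * N(-d1)
N(-d1) = 0.39707063; N(-d2) = 0.62350274
P = 10.8700 * 0.92496443 * 0.62350274 - 9.9000 * 1.00000000 * 0.39707063 = 2.3379

Answer: Price = 2.3379


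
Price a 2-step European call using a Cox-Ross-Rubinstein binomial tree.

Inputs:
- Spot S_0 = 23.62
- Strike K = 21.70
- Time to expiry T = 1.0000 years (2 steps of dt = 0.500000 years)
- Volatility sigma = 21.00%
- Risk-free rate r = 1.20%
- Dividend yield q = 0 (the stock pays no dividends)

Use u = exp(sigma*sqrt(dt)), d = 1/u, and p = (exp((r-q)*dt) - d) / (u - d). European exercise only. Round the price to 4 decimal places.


dt = T/N = 0.500000
u = exp(sigma*sqrt(dt)) = 1.160084; d = 1/u = 0.862007
p = (exp((r-q)*dt) - d) / (u - d) = 0.483134
Discount per step: exp(-r*dt) = 0.994018
Stock lattice S(k, i) with i counting down-moves:
  k=0: S(0,0) = 23.6200
  k=1: S(1,0) = 27.4012; S(1,1) = 20.3606
  k=2: S(2,0) = 31.7877; S(2,1) = 23.6200; S(2,2) = 17.5510
Terminal payoffs V(N, i) = max(S_T - K, 0):
  V(2,0) = 10.087676; V(2,1) = 1.920000; V(2,2) = 0.000000
Backward induction: V(k, i) = exp(-r*dt) * [p * V(k+1, i) + (1-p) * V(k+1, i+1)].
  V(1,0) = exp(-r*dt) * [p*10.087676 + (1-p)*1.920000] = 5.830994
  V(1,1) = exp(-r*dt) * [p*1.920000 + (1-p)*0.000000] = 0.922069
  V(0,0) = exp(-r*dt) * [p*5.830994 + (1-p)*0.922069] = 3.274037

Answer: Price = V(0,0) = 3.2740


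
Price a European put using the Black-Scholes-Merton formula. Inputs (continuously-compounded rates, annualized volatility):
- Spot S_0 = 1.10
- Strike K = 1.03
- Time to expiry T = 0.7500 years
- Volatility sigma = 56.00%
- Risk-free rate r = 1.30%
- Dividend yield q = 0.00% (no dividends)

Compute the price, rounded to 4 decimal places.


Answer: Price = 0.1655

Derivation:
d1 = (ln(S/K) + (r - q + 0.5*sigma^2) * T) / (sigma * sqrt(T)) = 0.39816833
d2 = d1 - sigma * sqrt(T) = -0.08680590
exp(-rT) = 0.99029738; exp(-qT) = 1.00000000
P = K * exp(-rT) * N(-d2) - S_0 * exp(-qT) * N(-d1)
N(-d1) = 0.34525305; N(-d2) = 0.53458710
P = 1.0300 * 0.99029738 * 0.53458710 - 1.1000 * 1.00000000 * 0.34525305 = 0.1655


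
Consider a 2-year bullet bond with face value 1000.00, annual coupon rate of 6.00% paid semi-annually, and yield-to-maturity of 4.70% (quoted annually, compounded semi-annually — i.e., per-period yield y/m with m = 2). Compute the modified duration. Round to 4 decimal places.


Coupon per period c = face * coupon_rate / m = 30.000000
Periods per year m = 2; per-period yield y/m = 0.023500
Number of cashflows N = 4
Cashflows (t years, CF_t, discount factor 1/(1+y/m)^(m*t), PV):
  t = 0.5000: CF_t = 30.000000, DF = 0.977040, PV = 29.311187
  t = 1.0000: CF_t = 30.000000, DF = 0.954606, PV = 28.638190
  t = 1.5000: CF_t = 30.000000, DF = 0.932688, PV = 27.980645
  t = 2.0000: CF_t = 1030.000000, DF = 0.911273, PV = 938.611426
Price P = sum_t PV_t = 1024.541447
First compute Macaulay numerator sum_t t * PV_t:
  t * PV_t at t = 0.5000: 14.655594
  t * PV_t at t = 1.0000: 28.638190
  t * PV_t at t = 1.5000: 41.970967
  t * PV_t at t = 2.0000: 1877.222852
Macaulay duration D = 1962.487602 / 1024.541447 = 1.915479
Modified duration = D / (1 + y/m) = 1.915479 / (1 + 0.023500) = 1.871499

Answer: Modified duration = 1.8715


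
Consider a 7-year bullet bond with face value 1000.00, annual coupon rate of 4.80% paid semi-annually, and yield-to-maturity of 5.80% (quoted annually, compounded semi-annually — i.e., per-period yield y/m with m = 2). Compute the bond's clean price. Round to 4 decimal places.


Answer: Price = 943.1327

Derivation:
Coupon per period c = face * coupon_rate / m = 24.000000
Periods per year m = 2; per-period yield y/m = 0.029000
Number of cashflows N = 14
Cashflows (t years, CF_t, discount factor 1/(1+y/m)^(m*t), PV):
  t = 0.5000: CF_t = 24.000000, DF = 0.971817, PV = 23.323615
  t = 1.0000: CF_t = 24.000000, DF = 0.944429, PV = 22.666293
  t = 1.5000: CF_t = 24.000000, DF = 0.917812, PV = 22.027495
  t = 2.0000: CF_t = 24.000000, DF = 0.891946, PV = 21.406701
  t = 2.5000: CF_t = 24.000000, DF = 0.866808, PV = 20.803402
  t = 3.0000: CF_t = 24.000000, DF = 0.842379, PV = 20.217106
  t = 3.5000: CF_t = 24.000000, DF = 0.818639, PV = 19.647334
  t = 4.0000: CF_t = 24.000000, DF = 0.795567, PV = 19.093619
  t = 4.5000: CF_t = 24.000000, DF = 0.773146, PV = 18.555509
  t = 5.0000: CF_t = 24.000000, DF = 0.751357, PV = 18.032564
  t = 5.5000: CF_t = 24.000000, DF = 0.730182, PV = 17.524358
  t = 6.0000: CF_t = 24.000000, DF = 0.709603, PV = 17.030474
  t = 6.5000: CF_t = 24.000000, DF = 0.689605, PV = 16.550510
  t = 7.0000: CF_t = 1024.000000, DF = 0.670170, PV = 686.253717
Price P = sum_t PV_t = 943.132698


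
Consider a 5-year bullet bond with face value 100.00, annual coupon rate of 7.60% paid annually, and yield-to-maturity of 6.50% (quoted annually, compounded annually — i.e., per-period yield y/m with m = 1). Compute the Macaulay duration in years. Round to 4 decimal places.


Coupon per period c = face * coupon_rate / m = 7.600000
Periods per year m = 1; per-period yield y/m = 0.065000
Number of cashflows N = 5
Cashflows (t years, CF_t, discount factor 1/(1+y/m)^(m*t), PV):
  t = 1.0000: CF_t = 7.600000, DF = 0.938967, PV = 7.136150
  t = 2.0000: CF_t = 7.600000, DF = 0.881659, PV = 6.700611
  t = 3.0000: CF_t = 7.600000, DF = 0.827849, PV = 6.291653
  t = 4.0000: CF_t = 7.600000, DF = 0.777323, PV = 5.907655
  t = 5.0000: CF_t = 107.600000, DF = 0.729881, PV = 78.535178
Price P = sum_t PV_t = 104.571247
Macaulay numerator sum_t t * PV_t:
  t * PV_t at t = 1.0000: 7.136150
  t * PV_t at t = 2.0000: 13.401221
  t * PV_t at t = 3.0000: 18.874959
  t * PV_t at t = 4.0000: 23.630622
  t * PV_t at t = 5.0000: 392.675890
Macaulay duration D = (sum_t t * PV_t) / P = 455.718843 / 104.571247 = 4.357975

Answer: Macaulay duration = 4.3580 years


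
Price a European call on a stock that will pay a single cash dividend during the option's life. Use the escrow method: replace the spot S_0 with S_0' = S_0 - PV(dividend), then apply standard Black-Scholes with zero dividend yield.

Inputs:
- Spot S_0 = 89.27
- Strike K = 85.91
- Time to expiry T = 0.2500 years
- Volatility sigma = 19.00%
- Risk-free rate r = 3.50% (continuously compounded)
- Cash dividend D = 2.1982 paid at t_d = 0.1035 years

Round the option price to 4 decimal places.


Answer: Price = 4.3110

Derivation:
PV(D) = D * exp(-r * t_d) = 2.1982 * 0.99638405 = 2.19025143
S_0' = S_0 - PV(D) = 89.2700 - 2.19025143 = 87.07974857
d1 = (ln(S_0'/K) + (r + sigma^2/2)*T) / (sigma*sqrt(T)) = 0.28196434
d2 = d1 - sigma*sqrt(T) = 0.18696434
exp(-rT) = 0.99128817
N(d1) = 0.61101457; N(d2) = 0.57415570
C = S_0' * N(d1) - K * exp(-rT) * N(d2) = 87.07974857 * 0.61101457 - 85.9100 * 0.99128817 * 0.57415570 = 4.3110


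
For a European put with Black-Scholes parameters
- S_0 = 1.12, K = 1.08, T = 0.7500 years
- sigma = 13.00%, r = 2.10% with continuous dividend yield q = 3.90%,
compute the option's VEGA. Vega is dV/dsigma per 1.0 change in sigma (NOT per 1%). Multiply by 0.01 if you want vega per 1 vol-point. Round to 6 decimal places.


d1 = 0.2594091977; d2 = 0.1468258952
phi(d1) = 0.3857425507; exp(-qT) = 0.9711736407; exp(-rT) = 0.9843733826
Vega = S * exp(-qT) * phi(d1) * sqrt(T) = 1.1200 * 0.9711736407 * 0.3857425507 * 0.8660254038 = 0.363365

Answer: Vega = 0.363365


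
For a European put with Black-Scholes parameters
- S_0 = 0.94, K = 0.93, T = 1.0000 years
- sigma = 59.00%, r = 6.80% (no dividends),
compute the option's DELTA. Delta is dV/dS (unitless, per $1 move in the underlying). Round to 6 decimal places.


d1 = 0.4283818460; d2 = -0.1616181540
phi(d1) = 0.3639662861; exp(-qT) = 1.0000000000; exp(-rT) = 0.9342604736
N(-d1) = 0.3341865698
Delta = -exp(-qT) * N(-d1) = -1.0000000000 * 0.3341865698 = -0.334187

Answer: Delta = -0.334187


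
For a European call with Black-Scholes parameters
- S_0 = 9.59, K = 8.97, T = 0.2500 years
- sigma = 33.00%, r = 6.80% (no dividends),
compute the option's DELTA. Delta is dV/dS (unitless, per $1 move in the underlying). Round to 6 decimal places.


d1 = 0.5905921989; d2 = 0.4255921989
phi(d1) = 0.3350960386; exp(-qT) = 1.0000000000; exp(-rT) = 0.9831436846
N(d1) = 0.7226031535
Delta = exp(-qT) * N(d1) = 1.0000000000 * 0.7226031535 = 0.722603

Answer: Delta = 0.722603


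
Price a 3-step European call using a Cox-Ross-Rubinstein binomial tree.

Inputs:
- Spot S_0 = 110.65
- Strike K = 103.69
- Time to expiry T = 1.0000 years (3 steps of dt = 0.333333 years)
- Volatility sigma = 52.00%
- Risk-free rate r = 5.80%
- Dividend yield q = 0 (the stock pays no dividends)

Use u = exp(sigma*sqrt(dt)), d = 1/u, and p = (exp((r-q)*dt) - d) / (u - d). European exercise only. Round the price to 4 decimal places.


dt = T/N = 0.333333
u = exp(sigma*sqrt(dt)) = 1.350159; d = 1/u = 0.740654
p = (exp((r-q)*dt) - d) / (u - d) = 0.457532
Discount per step: exp(-r*dt) = 0.980852
Stock lattice S(k, i) with i counting down-moves:
  k=0: S(0,0) = 110.6500
  k=1: S(1,0) = 149.3951; S(1,1) = 81.9533
  k=2: S(2,0) = 201.7070; S(2,1) = 110.6500; S(2,2) = 60.6990
  k=3: S(3,0) = 272.3365; S(3,1) = 149.3951; S(3,2) = 81.9533; S(3,3) = 44.9570
Terminal payoffs V(N, i) = max(S_T - K, 0):
  V(3,0) = 168.646514; V(3,1) = 45.705060; V(3,2) = 0.000000; V(3,3) = 0.000000
Backward induction: V(k, i) = exp(-r*dt) * [p * V(k+1, i) + (1-p) * V(k+1, i+1)].
  V(2,0) = exp(-r*dt) * [p*168.646514 + (1-p)*45.705060] = 100.002459
  V(2,1) = exp(-r*dt) * [p*45.705060 + (1-p)*0.000000] = 20.511099
  V(2,2) = exp(-r*dt) * [p*0.000000 + (1-p)*0.000000] = 0.000000
  V(1,0) = exp(-r*dt) * [p*100.002459 + (1-p)*20.511099] = 55.791767
  V(1,1) = exp(-r*dt) * [p*20.511099 + (1-p)*0.000000] = 9.204784
  V(0,0) = exp(-r*dt) * [p*55.791767 + (1-p)*9.204784] = 29.935415

Answer: Price = V(0,0) = 29.9354


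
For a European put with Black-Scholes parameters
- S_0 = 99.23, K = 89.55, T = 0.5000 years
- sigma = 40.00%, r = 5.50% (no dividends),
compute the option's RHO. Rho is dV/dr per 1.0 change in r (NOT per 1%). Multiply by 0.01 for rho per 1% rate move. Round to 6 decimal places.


d1 = 0.6015472625; d2 = 0.3187045501
phi(d1) = 0.3329149964; exp(-qT) = 1.0000000000; exp(-rT) = 0.9728746826
N(-d2) = 0.3749752820
Rho = -K*T*exp(-rT)*N(-d2) = -89.5500 * 0.5000 * 0.9728746826 * 0.3749752820 = -16.334097

Answer: Rho = -16.334097


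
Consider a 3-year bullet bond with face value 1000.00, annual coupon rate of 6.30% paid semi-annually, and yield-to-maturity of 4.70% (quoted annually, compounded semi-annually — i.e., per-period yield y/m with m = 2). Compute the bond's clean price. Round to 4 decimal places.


Coupon per period c = face * coupon_rate / m = 31.500000
Periods per year m = 2; per-period yield y/m = 0.023500
Number of cashflows N = 6
Cashflows (t years, CF_t, discount factor 1/(1+y/m)^(m*t), PV):
  t = 0.5000: CF_t = 31.500000, DF = 0.977040, PV = 30.776746
  t = 1.0000: CF_t = 31.500000, DF = 0.954606, PV = 30.070099
  t = 1.5000: CF_t = 31.500000, DF = 0.932688, PV = 29.379677
  t = 2.0000: CF_t = 31.500000, DF = 0.911273, PV = 28.705107
  t = 2.5000: CF_t = 31.500000, DF = 0.890350, PV = 28.046025
  t = 3.0000: CF_t = 1031.500000, DF = 0.869907, PV = 897.309262
Price P = sum_t PV_t = 1044.286916

Answer: Price = 1044.2869


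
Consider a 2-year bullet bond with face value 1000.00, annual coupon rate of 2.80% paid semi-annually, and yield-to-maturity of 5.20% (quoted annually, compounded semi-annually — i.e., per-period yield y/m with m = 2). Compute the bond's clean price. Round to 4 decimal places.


Answer: Price = 954.9648

Derivation:
Coupon per period c = face * coupon_rate / m = 14.000000
Periods per year m = 2; per-period yield y/m = 0.026000
Number of cashflows N = 4
Cashflows (t years, CF_t, discount factor 1/(1+y/m)^(m*t), PV):
  t = 0.5000: CF_t = 14.000000, DF = 0.974659, PV = 13.645224
  t = 1.0000: CF_t = 14.000000, DF = 0.949960, PV = 13.299439
  t = 1.5000: CF_t = 14.000000, DF = 0.925887, PV = 12.962416
  t = 2.0000: CF_t = 1014.000000, DF = 0.902424, PV = 915.057767
Price P = sum_t PV_t = 954.964846


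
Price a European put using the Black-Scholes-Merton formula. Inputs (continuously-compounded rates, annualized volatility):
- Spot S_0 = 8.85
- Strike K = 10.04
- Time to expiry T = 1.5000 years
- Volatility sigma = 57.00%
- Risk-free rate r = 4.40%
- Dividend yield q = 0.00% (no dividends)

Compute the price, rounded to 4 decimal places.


Answer: Price = 2.7737

Derivation:
d1 = (ln(S/K) + (r - q + 0.5*sigma^2) * T) / (sigma * sqrt(T)) = 0.26287658
d2 = d1 - sigma * sqrt(T) = -0.43522800
exp(-rT) = 0.93613086; exp(-qT) = 1.00000000
P = K * exp(-rT) * N(-d2) - S_0 * exp(-qT) * N(-d1)
N(-d1) = 0.39632285; N(-d2) = 0.66830153
P = 10.0400 * 0.93613086 * 0.66830153 - 8.8500 * 1.00000000 * 0.39632285 = 2.7737


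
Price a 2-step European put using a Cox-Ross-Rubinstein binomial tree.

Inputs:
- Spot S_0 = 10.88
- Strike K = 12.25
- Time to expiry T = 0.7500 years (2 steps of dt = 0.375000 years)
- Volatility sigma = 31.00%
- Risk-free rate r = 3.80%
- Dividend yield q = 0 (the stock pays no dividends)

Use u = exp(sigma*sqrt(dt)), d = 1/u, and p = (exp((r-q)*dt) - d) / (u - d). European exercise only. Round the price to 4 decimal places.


dt = T/N = 0.375000
u = exp(sigma*sqrt(dt)) = 1.209051; d = 1/u = 0.827095
p = (exp((r-q)*dt) - d) / (u - d) = 0.490258
Discount per step: exp(-r*dt) = 0.985851
Stock lattice S(k, i) with i counting down-moves:
  k=0: S(0,0) = 10.8800
  k=1: S(1,0) = 13.1545; S(1,1) = 8.9988
  k=2: S(2,0) = 15.9044; S(2,1) = 10.8800; S(2,2) = 7.4429
Terminal payoffs V(N, i) = max(K - S_T, 0):
  V(2,0) = 0.000000; V(2,1) = 1.370000; V(2,2) = 4.807139
Backward induction: V(k, i) = exp(-r*dt) * [p * V(k+1, i) + (1-p) * V(k+1, i+1)].
  V(1,0) = exp(-r*dt) * [p*0.000000 + (1-p)*1.370000] = 0.688465
  V(1,1) = exp(-r*dt) * [p*1.370000 + (1-p)*4.807139] = 3.077879
  V(0,0) = exp(-r*dt) * [p*0.688465 + (1-p)*3.077879] = 1.879475

Answer: Price = V(0,0) = 1.8795


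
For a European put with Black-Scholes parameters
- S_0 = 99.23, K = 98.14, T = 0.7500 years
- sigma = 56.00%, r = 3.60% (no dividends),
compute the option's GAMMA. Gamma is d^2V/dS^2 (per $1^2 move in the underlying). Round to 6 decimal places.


Answer: Gamma = 0.007874

Derivation:
d1 = 0.3209353176; d2 = -0.1640389086
phi(d1) = 0.3789169329; exp(-qT) = 1.0000000000; exp(-rT) = 0.9733612415
Gamma = exp(-qT) * phi(d1) / (S * sigma * sqrt(T)) = 1.0000000000 * 0.3789169329 / (99.2300 * 0.5600 * 0.8660254038) = 0.007874


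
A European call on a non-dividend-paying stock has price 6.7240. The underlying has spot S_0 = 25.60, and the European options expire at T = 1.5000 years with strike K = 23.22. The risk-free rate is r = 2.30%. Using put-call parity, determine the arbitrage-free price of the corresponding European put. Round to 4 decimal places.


Answer: Put price = 3.5566

Derivation:
Put-call parity: C - P = S_0 * exp(-qT) - K * exp(-rT).
S_0 * exp(-qT) = 25.6000 * 1.00000000 = 25.60000000
K * exp(-rT) = 23.2200 * 0.96608834 = 22.43257125
P = C - S*exp(-qT) + K*exp(-rT)
P = 6.7240 - 25.60000000 + 22.43257125 = 3.5566


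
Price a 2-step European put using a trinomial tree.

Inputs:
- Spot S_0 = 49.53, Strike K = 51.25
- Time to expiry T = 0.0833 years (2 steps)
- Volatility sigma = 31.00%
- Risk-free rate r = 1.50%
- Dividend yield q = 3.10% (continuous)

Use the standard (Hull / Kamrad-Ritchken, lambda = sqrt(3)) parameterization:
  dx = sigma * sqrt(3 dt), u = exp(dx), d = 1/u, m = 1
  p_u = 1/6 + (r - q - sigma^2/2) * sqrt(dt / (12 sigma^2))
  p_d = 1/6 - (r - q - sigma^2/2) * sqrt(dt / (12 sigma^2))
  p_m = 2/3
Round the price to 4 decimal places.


Answer: Price = V(0,0) = 2.8586

Derivation:
dt = T/N = 0.041650; dx = sigma*sqrt(3*dt) = 0.109580
u = exp(dx) = 1.115809; d = 1/u = 0.896211
p_u = 0.154494, p_m = 0.666667, p_d = 0.178839
Discount per step: exp(-r*dt) = 0.999375
Stock lattice S(k, j) with j the centered position index:
  k=0: S(0,+0) = 49.5300
  k=1: S(1,-1) = 44.3893; S(1,+0) = 49.5300; S(1,+1) = 55.2660
  k=2: S(2,-2) = 39.7822; S(2,-1) = 44.3893; S(2,+0) = 49.5300; S(2,+1) = 55.2660; S(2,+2) = 61.6663
Terminal payoffs V(N, j) = max(K - S_T, 0):
  V(2,-2) = 11.467811; V(2,-1) = 6.860679; V(2,+0) = 1.720000; V(2,+1) = 0.000000; V(2,+2) = 0.000000
Backward induction: V(k, j) = exp(-r*dt) * [p_u * V(k+1, j+1) + p_m * V(k+1, j) + p_d * V(k+1, j-1)]
  V(1,-1) = exp(-r*dt) * [p_u*1.720000 + p_m*6.860679 + p_d*11.467811] = 6.886105
  V(1,+0) = exp(-r*dt) * [p_u*0.000000 + p_m*1.720000 + p_d*6.860679] = 2.372141
  V(1,+1) = exp(-r*dt) * [p_u*0.000000 + p_m*0.000000 + p_d*1.720000] = 0.307411
  V(0,+0) = exp(-r*dt) * [p_u*0.307411 + p_m*2.372141 + p_d*6.886105] = 2.858639


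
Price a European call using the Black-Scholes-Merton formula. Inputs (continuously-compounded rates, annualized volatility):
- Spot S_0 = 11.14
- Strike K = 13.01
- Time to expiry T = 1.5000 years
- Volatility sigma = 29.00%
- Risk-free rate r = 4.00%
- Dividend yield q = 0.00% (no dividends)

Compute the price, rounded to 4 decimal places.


d1 = (ln(S/K) + (r - q + 0.5*sigma^2) * T) / (sigma * sqrt(T)) = -0.09038070
d2 = d1 - sigma * sqrt(T) = -0.44555672
exp(-rT) = 0.94176453; exp(-qT) = 1.00000000
C = S_0 * exp(-qT) * N(d1) - K * exp(-rT) * N(d2)
N(d1) = 0.46399235; N(d2) = 0.32795874
C = 11.1400 * 1.00000000 * 0.46399235 - 13.0100 * 0.94176453 * 0.32795874 = 1.1506

Answer: Price = 1.1506


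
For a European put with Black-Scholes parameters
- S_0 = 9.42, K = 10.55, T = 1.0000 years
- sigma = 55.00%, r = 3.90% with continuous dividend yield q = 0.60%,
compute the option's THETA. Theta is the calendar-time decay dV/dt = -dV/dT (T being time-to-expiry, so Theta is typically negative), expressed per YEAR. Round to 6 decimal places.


Answer: Theta = -0.781568

Derivation:
d1 = 0.1290167794; d2 = -0.4209832206
phi(d1) = 0.3956357960; exp(-qT) = 0.9940179641; exp(-rT) = 0.9617507091
Theta = -S*exp(-qT)*phi(d1)*sigma/(2*sqrt(T)) + r*K*exp(-rT)*N(-d2) - q*S*exp(-qT)*N(-d1)
N(-d1) = 0.4486721859; N(-d2) = 0.6631163327; sqrt(T) = 1.0000000000
Term 1 = -9.4200 * 0.9940179641 * 0.3956357960 * 0.5500 / (2 * 1.0000000000) = -1.0187635737
Term 2 = 0.0390 * 10.5500 * 0.9617507091 * 0.6631163327 = 0.2624033086
Term 3 = -0.0060 * 9.4200 * 0.9940179641 * 0.4486721859 = -0.0252072538
Theta = -1.0187635737 + (0.2624033086) + (-0.0252072538) = -0.781568


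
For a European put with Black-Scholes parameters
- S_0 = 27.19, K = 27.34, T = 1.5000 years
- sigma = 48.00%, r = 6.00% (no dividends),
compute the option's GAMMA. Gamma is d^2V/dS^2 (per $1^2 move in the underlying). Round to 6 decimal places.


d1 = 0.4376735129; d2 = -0.1502040253
phi(d1) = 0.3625047921; exp(-qT) = 1.0000000000; exp(-rT) = 0.9139311853
Gamma = exp(-qT) * phi(d1) / (S * sigma * sqrt(T)) = 1.0000000000 * 0.3625047921 / (27.1900 * 0.4800 * 1.2247448714) = 0.022679

Answer: Gamma = 0.022679


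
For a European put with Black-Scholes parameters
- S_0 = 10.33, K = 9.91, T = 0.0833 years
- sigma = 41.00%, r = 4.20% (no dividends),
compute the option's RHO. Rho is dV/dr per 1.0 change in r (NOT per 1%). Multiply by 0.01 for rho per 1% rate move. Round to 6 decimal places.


Answer: Rho = -0.307693

Derivation:
d1 = 0.4395041283; d2 = 0.3211709968
phi(d1) = 0.3622138584; exp(-qT) = 1.0000000000; exp(-rT) = 0.9965075130
N(-d2) = 0.3740404050
Rho = -K*T*exp(-rT)*N(-d2) = -9.9100 * 0.0833 * 0.9965075130 * 0.3740404050 = -0.307693


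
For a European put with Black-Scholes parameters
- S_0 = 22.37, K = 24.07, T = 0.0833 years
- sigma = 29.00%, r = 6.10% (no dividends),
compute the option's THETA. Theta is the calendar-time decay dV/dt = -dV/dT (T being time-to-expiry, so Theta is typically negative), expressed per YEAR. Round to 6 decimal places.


d1 = -0.7725465913; d2 = -0.8562456355
phi(d1) = 0.2960127797; exp(-qT) = 1.0000000000; exp(-rT) = 0.9949315880
Theta = -S*exp(-qT)*phi(d1)*sigma/(2*sqrt(T)) + r*K*exp(-rT)*N(-d2) - q*S*exp(-qT)*N(-d1)
N(-d1) = 0.7801046184; N(-d2) = 0.8040690375; sqrt(T) = 0.2886173938
Term 1 = -22.3700 * 1.0000000000 * 0.2960127797 * 0.2900 / (2 * 0.2886173938) = -3.3267636445
Term 2 = 0.0610 * 24.0700 * 0.9949315880 * 0.8040690375 = 1.1746067269
Term 3 = 0 (no dividend yield, q = 0)
Theta = -3.3267636445 + (1.1746067269) + (0.0000000000) = -2.152157

Answer: Theta = -2.152157


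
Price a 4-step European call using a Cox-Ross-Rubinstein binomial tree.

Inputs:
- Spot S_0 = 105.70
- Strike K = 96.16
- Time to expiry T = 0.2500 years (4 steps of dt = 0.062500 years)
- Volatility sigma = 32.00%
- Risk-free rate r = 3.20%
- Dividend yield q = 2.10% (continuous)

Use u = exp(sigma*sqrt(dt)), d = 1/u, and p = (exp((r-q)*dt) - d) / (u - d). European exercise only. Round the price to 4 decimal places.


dt = T/N = 0.062500
u = exp(sigma*sqrt(dt)) = 1.083287; d = 1/u = 0.923116
p = (exp((r-q)*dt) - d) / (u - d) = 0.484304
Discount per step: exp(-r*dt) = 0.998002
Stock lattice S(k, i) with i counting down-moves:
  k=0: S(0,0) = 105.7000
  k=1: S(1,0) = 114.5034; S(1,1) = 97.5734
  k=2: S(2,0) = 124.0401; S(2,1) = 105.7000; S(2,2) = 90.0716
  k=3: S(3,0) = 134.3710; S(3,1) = 114.5034; S(3,2) = 97.5734; S(3,3) = 83.1466
  k=4: S(4,0) = 145.5624; S(4,1) = 124.0401; S(4,2) = 105.7000; S(4,3) = 90.0716; S(4,4) = 76.7540
Terminal payoffs V(N, i) = max(S_T - K, 0):
  V(4,0) = 49.402405; V(4,1) = 27.880099; V(4,2) = 9.540000; V(4,3) = 0.000000; V(4,4) = 0.000000
Backward induction: V(k, i) = exp(-r*dt) * [p * V(k+1, i) + (1-p) * V(k+1, i+1)].
  V(3,0) = exp(-r*dt) * [p*49.402405 + (1-p)*27.880099] = 38.226917
  V(3,1) = exp(-r*dt) * [p*27.880099 + (1-p)*9.540000] = 18.385384
  V(3,2) = exp(-r*dt) * [p*9.540000 + (1-p)*0.000000] = 4.611033
  V(3,3) = exp(-r*dt) * [p*0.000000 + (1-p)*0.000000] = 0.000000
  V(2,0) = exp(-r*dt) * [p*38.226917 + (1-p)*18.385384] = 27.938793
  V(2,1) = exp(-r*dt) * [p*18.385384 + (1-p)*4.611033] = 11.259471
  V(2,2) = exp(-r*dt) * [p*4.611033 + (1-p)*0.000000] = 2.228682
  V(1,0) = exp(-r*dt) * [p*27.938793 + (1-p)*11.259471] = 19.298704
  V(1,1) = exp(-r*dt) * [p*11.259471 + (1-p)*2.228682] = 6.589141
  V(0,0) = exp(-r*dt) * [p*19.298704 + (1-p)*6.589141] = 12.718976

Answer: Price = V(0,0) = 12.7190


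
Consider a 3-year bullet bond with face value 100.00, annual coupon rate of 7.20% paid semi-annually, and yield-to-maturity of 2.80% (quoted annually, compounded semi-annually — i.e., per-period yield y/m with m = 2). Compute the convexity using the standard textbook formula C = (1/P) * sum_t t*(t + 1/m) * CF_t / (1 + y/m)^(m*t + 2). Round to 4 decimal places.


Coupon per period c = face * coupon_rate / m = 3.600000
Periods per year m = 2; per-period yield y/m = 0.014000
Number of cashflows N = 6
Cashflows (t years, CF_t, discount factor 1/(1+y/m)^(m*t), PV):
  t = 0.5000: CF_t = 3.600000, DF = 0.986193, PV = 3.550296
  t = 1.0000: CF_t = 3.600000, DF = 0.972577, PV = 3.501278
  t = 1.5000: CF_t = 3.600000, DF = 0.959149, PV = 3.452937
  t = 2.0000: CF_t = 3.600000, DF = 0.945906, PV = 3.405263
  t = 2.5000: CF_t = 3.600000, DF = 0.932847, PV = 3.358248
  t = 3.0000: CF_t = 103.600000, DF = 0.919967, PV = 95.308586
Price P = sum_t PV_t = 112.576607
Convexity numerator sum_t t*(t + 1/m) * CF_t / (1+y/m)^(m*t + 2):
  t = 0.5000: term = 1.726468
  t = 1.0000: term = 5.107895
  t = 1.5000: term = 10.074743
  t = 2.0000: term = 16.559407
  t = 2.5000: term = 24.496164
  t = 3.0000: term = 973.297067
Convexity = (1/P) * sum = 1031.261744 / 112.576607 = 9.160533

Answer: Convexity = 9.1605


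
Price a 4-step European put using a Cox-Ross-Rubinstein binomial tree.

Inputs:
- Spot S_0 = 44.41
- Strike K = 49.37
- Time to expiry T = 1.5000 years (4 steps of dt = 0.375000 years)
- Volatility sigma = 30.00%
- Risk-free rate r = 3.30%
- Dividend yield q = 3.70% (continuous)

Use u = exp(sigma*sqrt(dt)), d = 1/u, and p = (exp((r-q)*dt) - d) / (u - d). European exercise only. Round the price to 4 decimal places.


Answer: Price = V(0,0) = 9.4804

Derivation:
dt = T/N = 0.375000
u = exp(sigma*sqrt(dt)) = 1.201669; d = 1/u = 0.832176
p = (exp((r-q)*dt) - d) / (u - d) = 0.450144
Discount per step: exp(-r*dt) = 0.987701
Stock lattice S(k, i) with i counting down-moves:
  k=0: S(0,0) = 44.4100
  k=1: S(1,0) = 53.3661; S(1,1) = 36.9569
  k=2: S(2,0) = 64.1285; S(2,1) = 44.4100; S(2,2) = 30.7547
  k=3: S(3,0) = 77.0612; S(3,1) = 53.3661; S(3,2) = 36.9569; S(3,3) = 25.5933
  k=4: S(4,0) = 92.6021; S(4,1) = 64.1285; S(4,2) = 44.4100; S(4,3) = 30.7547; S(4,4) = 21.2981
Terminal payoffs V(N, i) = max(K - S_T, 0):
  V(4,0) = 0.000000; V(4,1) = 0.000000; V(4,2) = 4.960000; V(4,3) = 18.615350; V(4,4) = 28.071903
Backward induction: V(k, i) = exp(-r*dt) * [p * V(k+1, i) + (1-p) * V(k+1, i+1)].
  V(3,0) = exp(-r*dt) * [p*0.000000 + (1-p)*0.000000] = 0.000000
  V(3,1) = exp(-r*dt) * [p*0.000000 + (1-p)*4.960000] = 2.693742
  V(3,2) = exp(-r*dt) * [p*4.960000 + (1-p)*18.615350] = 12.315126
  V(3,3) = exp(-r*dt) * [p*18.615350 + (1-p)*28.071903] = 23.522194
  V(2,0) = exp(-r*dt) * [p*0.000000 + (1-p)*2.693742] = 1.462953
  V(2,1) = exp(-r*dt) * [p*2.693742 + (1-p)*12.315126] = 7.885921
  V(2,2) = exp(-r*dt) * [p*12.315126 + (1-p)*23.522194] = 18.250148
  V(1,0) = exp(-r*dt) * [p*1.462953 + (1-p)*7.885921] = 4.933231
  V(1,1) = exp(-r*dt) * [p*7.885921 + (1-p)*18.250148] = 13.417676
  V(0,0) = exp(-r*dt) * [p*4.933231 + (1-p)*13.417676] = 9.480403


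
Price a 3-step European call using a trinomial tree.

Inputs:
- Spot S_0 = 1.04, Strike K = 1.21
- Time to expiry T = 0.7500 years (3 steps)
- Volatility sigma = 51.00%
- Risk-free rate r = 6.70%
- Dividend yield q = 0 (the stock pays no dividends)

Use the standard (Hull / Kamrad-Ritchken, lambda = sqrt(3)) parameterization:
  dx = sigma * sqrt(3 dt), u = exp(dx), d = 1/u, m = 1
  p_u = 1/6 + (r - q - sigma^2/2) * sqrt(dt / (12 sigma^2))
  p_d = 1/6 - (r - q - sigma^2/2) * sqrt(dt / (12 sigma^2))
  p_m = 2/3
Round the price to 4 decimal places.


dt = T/N = 0.250000; dx = sigma*sqrt(3*dt) = 0.441673
u = exp(dx) = 1.555307; d = 1/u = 0.642960
p_u = 0.148823, p_m = 0.666667, p_d = 0.184511
Discount per step: exp(-r*dt) = 0.983390
Stock lattice S(k, j) with j the centered position index:
  k=0: S(0,+0) = 1.0400
  k=1: S(1,-1) = 0.6687; S(1,+0) = 1.0400; S(1,+1) = 1.6175
  k=2: S(2,-2) = 0.4299; S(2,-1) = 0.6687; S(2,+0) = 1.0400; S(2,+1) = 1.6175; S(2,+2) = 2.5157
  k=3: S(3,-3) = 0.2764; S(3,-2) = 0.4299; S(3,-1) = 0.6687; S(3,+0) = 1.0400; S(3,+1) = 1.6175; S(3,+2) = 2.5157; S(3,+3) = 3.9127
Terminal payoffs V(N, j) = max(S_T - K, 0):
  V(3,-3) = 0.000000; V(3,-2) = 0.000000; V(3,-1) = 0.000000; V(3,+0) = 0.000000; V(3,+1) = 0.407519; V(3,+2) = 1.305739; V(3,+3) = 2.702747
Backward induction: V(k, j) = exp(-r*dt) * [p_u * V(k+1, j+1) + p_m * V(k+1, j) + p_d * V(k+1, j-1)]
  V(2,-2) = exp(-r*dt) * [p_u*0.000000 + p_m*0.000000 + p_d*0.000000] = 0.000000
  V(2,-1) = exp(-r*dt) * [p_u*0.000000 + p_m*0.000000 + p_d*0.000000] = 0.000000
  V(2,+0) = exp(-r*dt) * [p_u*0.407519 + p_m*0.000000 + p_d*0.000000] = 0.059641
  V(2,+1) = exp(-r*dt) * [p_u*1.305739 + p_m*0.407519 + p_d*0.000000] = 0.458262
  V(2,+2) = exp(-r*dt) * [p_u*2.702747 + p_m*1.305739 + p_d*0.407519] = 1.325525
  V(1,-1) = exp(-r*dt) * [p_u*0.059641 + p_m*0.000000 + p_d*0.000000] = 0.008728
  V(1,+0) = exp(-r*dt) * [p_u*0.458262 + p_m*0.059641 + p_d*0.000000] = 0.106167
  V(1,+1) = exp(-r*dt) * [p_u*1.325525 + p_m*0.458262 + p_d*0.059641] = 0.505246
  V(0,+0) = exp(-r*dt) * [p_u*0.505246 + p_m*0.106167 + p_d*0.008728] = 0.145129

Answer: Price = V(0,0) = 0.1451


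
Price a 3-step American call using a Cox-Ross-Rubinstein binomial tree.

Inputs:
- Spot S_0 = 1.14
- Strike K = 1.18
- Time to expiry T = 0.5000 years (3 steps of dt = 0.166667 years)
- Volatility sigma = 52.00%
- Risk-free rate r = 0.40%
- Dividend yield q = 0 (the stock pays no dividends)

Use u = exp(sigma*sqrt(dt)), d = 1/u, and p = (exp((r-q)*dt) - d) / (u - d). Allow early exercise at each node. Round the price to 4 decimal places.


Answer: Price = V(0,0) = 0.1642

Derivation:
dt = T/N = 0.166667
u = exp(sigma*sqrt(dt)) = 1.236505; d = 1/u = 0.808731
p = (exp((r-q)*dt) - d) / (u - d) = 0.448685
Discount per step: exp(-r*dt) = 0.999334
Stock lattice S(k, i) with i counting down-moves:
  k=0: S(0,0) = 1.1400
  k=1: S(1,0) = 1.4096; S(1,1) = 0.9220
  k=2: S(2,0) = 1.7430; S(2,1) = 1.1400; S(2,2) = 0.7456
  k=3: S(3,0) = 2.1552; S(3,1) = 1.4096; S(3,2) = 0.9220; S(3,3) = 0.6030
Terminal payoffs V(N, i) = max(S_T - K, 0):
  V(3,0) = 0.975226; V(3,1) = 0.229616; V(3,2) = 0.000000; V(3,3) = 0.000000
Backward induction: V(k, i) = exp(-r*dt) * [p * V(k+1, i) + (1-p) * V(k+1, i+1)]; then take max(V_cont, immediate exercise) for American.
  V(2,0) = exp(-r*dt) * [p*0.975226 + (1-p)*0.229616] = 0.563784; exercise = 0.562998; V(2,0) = max -> 0.563784
  V(2,1) = exp(-r*dt) * [p*0.229616 + (1-p)*0.000000] = 0.102957; exercise = 0.000000; V(2,1) = max -> 0.102957
  V(2,2) = exp(-r*dt) * [p*0.000000 + (1-p)*0.000000] = 0.000000; exercise = 0.000000; V(2,2) = max -> 0.000000
  V(1,0) = exp(-r*dt) * [p*0.563784 + (1-p)*0.102957] = 0.309517; exercise = 0.229616; V(1,0) = max -> 0.309517
  V(1,1) = exp(-r*dt) * [p*0.102957 + (1-p)*0.000000] = 0.046164; exercise = 0.000000; V(1,1) = max -> 0.046164
  V(0,0) = exp(-r*dt) * [p*0.309517 + (1-p)*0.046164] = 0.164217; exercise = 0.000000; V(0,0) = max -> 0.164217
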